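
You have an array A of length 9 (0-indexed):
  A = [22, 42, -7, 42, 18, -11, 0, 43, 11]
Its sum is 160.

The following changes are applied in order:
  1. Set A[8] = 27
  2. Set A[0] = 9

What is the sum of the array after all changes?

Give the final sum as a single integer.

Answer: 163

Derivation:
Initial sum: 160
Change 1: A[8] 11 -> 27, delta = 16, sum = 176
Change 2: A[0] 22 -> 9, delta = -13, sum = 163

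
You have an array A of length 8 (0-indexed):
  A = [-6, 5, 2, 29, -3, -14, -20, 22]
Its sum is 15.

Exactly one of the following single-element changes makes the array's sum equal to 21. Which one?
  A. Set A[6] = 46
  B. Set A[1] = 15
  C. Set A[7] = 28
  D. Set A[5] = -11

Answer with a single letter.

Option A: A[6] -20->46, delta=66, new_sum=15+(66)=81
Option B: A[1] 5->15, delta=10, new_sum=15+(10)=25
Option C: A[7] 22->28, delta=6, new_sum=15+(6)=21 <-- matches target
Option D: A[5] -14->-11, delta=3, new_sum=15+(3)=18

Answer: C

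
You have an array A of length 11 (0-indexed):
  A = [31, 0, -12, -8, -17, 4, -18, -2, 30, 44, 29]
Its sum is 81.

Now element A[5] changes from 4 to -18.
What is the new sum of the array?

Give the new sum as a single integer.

Answer: 59

Derivation:
Old value at index 5: 4
New value at index 5: -18
Delta = -18 - 4 = -22
New sum = old_sum + delta = 81 + (-22) = 59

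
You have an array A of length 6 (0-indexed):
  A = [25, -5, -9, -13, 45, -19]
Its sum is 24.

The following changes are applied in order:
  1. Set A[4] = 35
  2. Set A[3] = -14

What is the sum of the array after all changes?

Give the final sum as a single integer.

Answer: 13

Derivation:
Initial sum: 24
Change 1: A[4] 45 -> 35, delta = -10, sum = 14
Change 2: A[3] -13 -> -14, delta = -1, sum = 13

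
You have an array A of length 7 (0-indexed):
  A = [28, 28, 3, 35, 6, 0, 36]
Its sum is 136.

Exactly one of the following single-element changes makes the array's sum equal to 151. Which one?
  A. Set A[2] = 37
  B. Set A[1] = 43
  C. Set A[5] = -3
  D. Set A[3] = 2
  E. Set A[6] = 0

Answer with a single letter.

Option A: A[2] 3->37, delta=34, new_sum=136+(34)=170
Option B: A[1] 28->43, delta=15, new_sum=136+(15)=151 <-- matches target
Option C: A[5] 0->-3, delta=-3, new_sum=136+(-3)=133
Option D: A[3] 35->2, delta=-33, new_sum=136+(-33)=103
Option E: A[6] 36->0, delta=-36, new_sum=136+(-36)=100

Answer: B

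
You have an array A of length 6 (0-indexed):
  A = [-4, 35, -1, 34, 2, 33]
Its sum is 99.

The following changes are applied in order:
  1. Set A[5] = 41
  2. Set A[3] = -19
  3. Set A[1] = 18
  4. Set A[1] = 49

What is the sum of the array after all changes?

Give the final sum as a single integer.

Answer: 68

Derivation:
Initial sum: 99
Change 1: A[5] 33 -> 41, delta = 8, sum = 107
Change 2: A[3] 34 -> -19, delta = -53, sum = 54
Change 3: A[1] 35 -> 18, delta = -17, sum = 37
Change 4: A[1] 18 -> 49, delta = 31, sum = 68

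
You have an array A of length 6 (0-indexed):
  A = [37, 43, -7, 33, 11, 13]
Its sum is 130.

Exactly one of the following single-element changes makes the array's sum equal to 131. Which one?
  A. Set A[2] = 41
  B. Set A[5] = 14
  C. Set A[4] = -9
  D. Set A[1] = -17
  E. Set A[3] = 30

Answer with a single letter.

Answer: B

Derivation:
Option A: A[2] -7->41, delta=48, new_sum=130+(48)=178
Option B: A[5] 13->14, delta=1, new_sum=130+(1)=131 <-- matches target
Option C: A[4] 11->-9, delta=-20, new_sum=130+(-20)=110
Option D: A[1] 43->-17, delta=-60, new_sum=130+(-60)=70
Option E: A[3] 33->30, delta=-3, new_sum=130+(-3)=127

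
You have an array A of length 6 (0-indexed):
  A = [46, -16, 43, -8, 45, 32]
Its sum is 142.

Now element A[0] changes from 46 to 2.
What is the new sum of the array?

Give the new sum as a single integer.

Answer: 98

Derivation:
Old value at index 0: 46
New value at index 0: 2
Delta = 2 - 46 = -44
New sum = old_sum + delta = 142 + (-44) = 98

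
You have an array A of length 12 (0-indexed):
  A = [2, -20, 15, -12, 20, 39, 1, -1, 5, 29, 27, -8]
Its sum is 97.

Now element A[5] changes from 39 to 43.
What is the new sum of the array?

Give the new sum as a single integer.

Answer: 101

Derivation:
Old value at index 5: 39
New value at index 5: 43
Delta = 43 - 39 = 4
New sum = old_sum + delta = 97 + (4) = 101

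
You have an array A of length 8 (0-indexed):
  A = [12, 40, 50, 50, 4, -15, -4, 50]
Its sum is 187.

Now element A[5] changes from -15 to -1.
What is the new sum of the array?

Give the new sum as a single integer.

Answer: 201

Derivation:
Old value at index 5: -15
New value at index 5: -1
Delta = -1 - -15 = 14
New sum = old_sum + delta = 187 + (14) = 201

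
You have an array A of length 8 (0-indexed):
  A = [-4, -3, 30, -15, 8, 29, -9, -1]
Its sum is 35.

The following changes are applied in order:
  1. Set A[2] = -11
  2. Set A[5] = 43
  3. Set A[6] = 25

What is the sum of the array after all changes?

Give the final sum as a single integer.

Answer: 42

Derivation:
Initial sum: 35
Change 1: A[2] 30 -> -11, delta = -41, sum = -6
Change 2: A[5] 29 -> 43, delta = 14, sum = 8
Change 3: A[6] -9 -> 25, delta = 34, sum = 42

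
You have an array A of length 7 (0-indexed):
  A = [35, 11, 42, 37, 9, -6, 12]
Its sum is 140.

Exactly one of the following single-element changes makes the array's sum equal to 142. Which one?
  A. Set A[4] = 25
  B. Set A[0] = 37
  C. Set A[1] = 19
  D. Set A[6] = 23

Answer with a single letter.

Option A: A[4] 9->25, delta=16, new_sum=140+(16)=156
Option B: A[0] 35->37, delta=2, new_sum=140+(2)=142 <-- matches target
Option C: A[1] 11->19, delta=8, new_sum=140+(8)=148
Option D: A[6] 12->23, delta=11, new_sum=140+(11)=151

Answer: B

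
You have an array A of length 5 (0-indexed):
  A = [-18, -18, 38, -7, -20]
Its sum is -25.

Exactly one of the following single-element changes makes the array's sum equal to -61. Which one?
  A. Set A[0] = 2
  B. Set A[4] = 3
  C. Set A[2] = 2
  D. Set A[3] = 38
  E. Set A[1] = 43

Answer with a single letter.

Answer: C

Derivation:
Option A: A[0] -18->2, delta=20, new_sum=-25+(20)=-5
Option B: A[4] -20->3, delta=23, new_sum=-25+(23)=-2
Option C: A[2] 38->2, delta=-36, new_sum=-25+(-36)=-61 <-- matches target
Option D: A[3] -7->38, delta=45, new_sum=-25+(45)=20
Option E: A[1] -18->43, delta=61, new_sum=-25+(61)=36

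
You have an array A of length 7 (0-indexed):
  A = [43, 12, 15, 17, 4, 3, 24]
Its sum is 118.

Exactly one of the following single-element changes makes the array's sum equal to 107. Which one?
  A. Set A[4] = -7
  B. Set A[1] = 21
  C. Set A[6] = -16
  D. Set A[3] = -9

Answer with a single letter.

Answer: A

Derivation:
Option A: A[4] 4->-7, delta=-11, new_sum=118+(-11)=107 <-- matches target
Option B: A[1] 12->21, delta=9, new_sum=118+(9)=127
Option C: A[6] 24->-16, delta=-40, new_sum=118+(-40)=78
Option D: A[3] 17->-9, delta=-26, new_sum=118+(-26)=92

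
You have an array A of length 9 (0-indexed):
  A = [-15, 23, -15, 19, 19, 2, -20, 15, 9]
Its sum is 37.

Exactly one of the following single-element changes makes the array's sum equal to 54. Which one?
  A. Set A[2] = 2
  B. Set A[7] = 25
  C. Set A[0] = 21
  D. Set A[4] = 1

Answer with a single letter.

Answer: A

Derivation:
Option A: A[2] -15->2, delta=17, new_sum=37+(17)=54 <-- matches target
Option B: A[7] 15->25, delta=10, new_sum=37+(10)=47
Option C: A[0] -15->21, delta=36, new_sum=37+(36)=73
Option D: A[4] 19->1, delta=-18, new_sum=37+(-18)=19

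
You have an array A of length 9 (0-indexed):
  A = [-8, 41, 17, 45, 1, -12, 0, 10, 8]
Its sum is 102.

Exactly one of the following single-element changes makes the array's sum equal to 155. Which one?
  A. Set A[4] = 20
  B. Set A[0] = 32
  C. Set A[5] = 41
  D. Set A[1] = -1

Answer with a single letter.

Option A: A[4] 1->20, delta=19, new_sum=102+(19)=121
Option B: A[0] -8->32, delta=40, new_sum=102+(40)=142
Option C: A[5] -12->41, delta=53, new_sum=102+(53)=155 <-- matches target
Option D: A[1] 41->-1, delta=-42, new_sum=102+(-42)=60

Answer: C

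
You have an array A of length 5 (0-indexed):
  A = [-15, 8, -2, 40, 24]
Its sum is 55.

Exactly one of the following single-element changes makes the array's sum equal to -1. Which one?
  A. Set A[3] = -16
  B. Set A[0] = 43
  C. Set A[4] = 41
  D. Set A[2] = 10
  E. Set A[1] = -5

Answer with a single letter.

Option A: A[3] 40->-16, delta=-56, new_sum=55+(-56)=-1 <-- matches target
Option B: A[0] -15->43, delta=58, new_sum=55+(58)=113
Option C: A[4] 24->41, delta=17, new_sum=55+(17)=72
Option D: A[2] -2->10, delta=12, new_sum=55+(12)=67
Option E: A[1] 8->-5, delta=-13, new_sum=55+(-13)=42

Answer: A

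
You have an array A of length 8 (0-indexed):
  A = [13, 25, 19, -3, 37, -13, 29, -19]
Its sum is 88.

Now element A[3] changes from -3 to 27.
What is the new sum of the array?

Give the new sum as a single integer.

Old value at index 3: -3
New value at index 3: 27
Delta = 27 - -3 = 30
New sum = old_sum + delta = 88 + (30) = 118

Answer: 118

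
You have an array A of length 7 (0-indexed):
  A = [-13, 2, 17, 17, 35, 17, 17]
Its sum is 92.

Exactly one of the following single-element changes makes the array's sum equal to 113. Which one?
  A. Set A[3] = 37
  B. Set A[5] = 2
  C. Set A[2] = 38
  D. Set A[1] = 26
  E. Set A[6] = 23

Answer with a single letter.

Answer: C

Derivation:
Option A: A[3] 17->37, delta=20, new_sum=92+(20)=112
Option B: A[5] 17->2, delta=-15, new_sum=92+(-15)=77
Option C: A[2] 17->38, delta=21, new_sum=92+(21)=113 <-- matches target
Option D: A[1] 2->26, delta=24, new_sum=92+(24)=116
Option E: A[6] 17->23, delta=6, new_sum=92+(6)=98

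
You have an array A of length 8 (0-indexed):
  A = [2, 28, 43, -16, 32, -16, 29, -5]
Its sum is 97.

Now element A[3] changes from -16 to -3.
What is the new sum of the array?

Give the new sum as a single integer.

Old value at index 3: -16
New value at index 3: -3
Delta = -3 - -16 = 13
New sum = old_sum + delta = 97 + (13) = 110

Answer: 110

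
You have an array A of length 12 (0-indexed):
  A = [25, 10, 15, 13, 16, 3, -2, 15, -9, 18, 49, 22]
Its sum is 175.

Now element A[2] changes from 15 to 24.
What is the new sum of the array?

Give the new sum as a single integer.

Old value at index 2: 15
New value at index 2: 24
Delta = 24 - 15 = 9
New sum = old_sum + delta = 175 + (9) = 184

Answer: 184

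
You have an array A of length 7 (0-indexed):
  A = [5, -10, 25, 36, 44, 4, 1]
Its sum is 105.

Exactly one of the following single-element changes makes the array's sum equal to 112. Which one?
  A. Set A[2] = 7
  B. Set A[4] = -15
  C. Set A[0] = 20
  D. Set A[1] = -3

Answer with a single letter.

Option A: A[2] 25->7, delta=-18, new_sum=105+(-18)=87
Option B: A[4] 44->-15, delta=-59, new_sum=105+(-59)=46
Option C: A[0] 5->20, delta=15, new_sum=105+(15)=120
Option D: A[1] -10->-3, delta=7, new_sum=105+(7)=112 <-- matches target

Answer: D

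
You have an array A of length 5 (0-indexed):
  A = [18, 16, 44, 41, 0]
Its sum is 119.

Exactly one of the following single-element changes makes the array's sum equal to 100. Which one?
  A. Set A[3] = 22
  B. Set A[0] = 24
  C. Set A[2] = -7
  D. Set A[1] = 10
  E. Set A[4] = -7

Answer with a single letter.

Answer: A

Derivation:
Option A: A[3] 41->22, delta=-19, new_sum=119+(-19)=100 <-- matches target
Option B: A[0] 18->24, delta=6, new_sum=119+(6)=125
Option C: A[2] 44->-7, delta=-51, new_sum=119+(-51)=68
Option D: A[1] 16->10, delta=-6, new_sum=119+(-6)=113
Option E: A[4] 0->-7, delta=-7, new_sum=119+(-7)=112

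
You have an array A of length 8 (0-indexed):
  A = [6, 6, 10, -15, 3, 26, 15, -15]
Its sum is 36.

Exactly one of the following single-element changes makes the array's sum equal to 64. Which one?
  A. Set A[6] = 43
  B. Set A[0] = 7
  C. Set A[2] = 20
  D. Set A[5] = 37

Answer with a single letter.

Answer: A

Derivation:
Option A: A[6] 15->43, delta=28, new_sum=36+(28)=64 <-- matches target
Option B: A[0] 6->7, delta=1, new_sum=36+(1)=37
Option C: A[2] 10->20, delta=10, new_sum=36+(10)=46
Option D: A[5] 26->37, delta=11, new_sum=36+(11)=47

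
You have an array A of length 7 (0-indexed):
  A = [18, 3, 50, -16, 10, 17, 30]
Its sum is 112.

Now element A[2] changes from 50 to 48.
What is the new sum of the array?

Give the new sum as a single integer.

Answer: 110

Derivation:
Old value at index 2: 50
New value at index 2: 48
Delta = 48 - 50 = -2
New sum = old_sum + delta = 112 + (-2) = 110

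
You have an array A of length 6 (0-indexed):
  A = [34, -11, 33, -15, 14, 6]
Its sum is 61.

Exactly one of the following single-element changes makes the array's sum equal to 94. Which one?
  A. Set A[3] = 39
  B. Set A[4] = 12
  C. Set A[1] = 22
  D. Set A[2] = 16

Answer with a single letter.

Option A: A[3] -15->39, delta=54, new_sum=61+(54)=115
Option B: A[4] 14->12, delta=-2, new_sum=61+(-2)=59
Option C: A[1] -11->22, delta=33, new_sum=61+(33)=94 <-- matches target
Option D: A[2] 33->16, delta=-17, new_sum=61+(-17)=44

Answer: C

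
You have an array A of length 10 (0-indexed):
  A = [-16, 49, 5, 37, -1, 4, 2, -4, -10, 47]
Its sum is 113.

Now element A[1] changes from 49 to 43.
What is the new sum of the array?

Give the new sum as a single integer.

Old value at index 1: 49
New value at index 1: 43
Delta = 43 - 49 = -6
New sum = old_sum + delta = 113 + (-6) = 107

Answer: 107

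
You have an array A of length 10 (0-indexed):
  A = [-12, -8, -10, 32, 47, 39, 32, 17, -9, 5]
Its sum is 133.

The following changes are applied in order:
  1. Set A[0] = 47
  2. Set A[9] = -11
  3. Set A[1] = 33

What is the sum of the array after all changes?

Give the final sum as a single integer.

Initial sum: 133
Change 1: A[0] -12 -> 47, delta = 59, sum = 192
Change 2: A[9] 5 -> -11, delta = -16, sum = 176
Change 3: A[1] -8 -> 33, delta = 41, sum = 217

Answer: 217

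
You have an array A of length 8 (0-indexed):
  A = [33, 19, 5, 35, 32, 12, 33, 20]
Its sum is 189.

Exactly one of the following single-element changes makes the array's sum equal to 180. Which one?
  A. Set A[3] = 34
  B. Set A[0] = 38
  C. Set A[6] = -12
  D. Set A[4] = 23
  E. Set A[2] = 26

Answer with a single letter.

Answer: D

Derivation:
Option A: A[3] 35->34, delta=-1, new_sum=189+(-1)=188
Option B: A[0] 33->38, delta=5, new_sum=189+(5)=194
Option C: A[6] 33->-12, delta=-45, new_sum=189+(-45)=144
Option D: A[4] 32->23, delta=-9, new_sum=189+(-9)=180 <-- matches target
Option E: A[2] 5->26, delta=21, new_sum=189+(21)=210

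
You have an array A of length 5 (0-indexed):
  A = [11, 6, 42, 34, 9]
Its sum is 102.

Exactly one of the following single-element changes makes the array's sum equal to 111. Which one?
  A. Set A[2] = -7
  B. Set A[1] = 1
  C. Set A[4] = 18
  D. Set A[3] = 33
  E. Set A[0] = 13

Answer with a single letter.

Option A: A[2] 42->-7, delta=-49, new_sum=102+(-49)=53
Option B: A[1] 6->1, delta=-5, new_sum=102+(-5)=97
Option C: A[4] 9->18, delta=9, new_sum=102+(9)=111 <-- matches target
Option D: A[3] 34->33, delta=-1, new_sum=102+(-1)=101
Option E: A[0] 11->13, delta=2, new_sum=102+(2)=104

Answer: C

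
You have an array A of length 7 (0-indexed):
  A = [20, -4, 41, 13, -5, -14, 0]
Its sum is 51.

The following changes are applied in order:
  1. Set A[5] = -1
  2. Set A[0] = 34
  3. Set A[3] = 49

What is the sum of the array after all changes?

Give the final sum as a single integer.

Answer: 114

Derivation:
Initial sum: 51
Change 1: A[5] -14 -> -1, delta = 13, sum = 64
Change 2: A[0] 20 -> 34, delta = 14, sum = 78
Change 3: A[3] 13 -> 49, delta = 36, sum = 114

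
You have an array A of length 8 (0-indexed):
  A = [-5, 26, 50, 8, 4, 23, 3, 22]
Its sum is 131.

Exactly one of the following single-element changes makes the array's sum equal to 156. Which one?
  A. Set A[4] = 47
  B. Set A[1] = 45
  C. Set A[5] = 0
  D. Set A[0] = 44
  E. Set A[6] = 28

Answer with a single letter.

Answer: E

Derivation:
Option A: A[4] 4->47, delta=43, new_sum=131+(43)=174
Option B: A[1] 26->45, delta=19, new_sum=131+(19)=150
Option C: A[5] 23->0, delta=-23, new_sum=131+(-23)=108
Option D: A[0] -5->44, delta=49, new_sum=131+(49)=180
Option E: A[6] 3->28, delta=25, new_sum=131+(25)=156 <-- matches target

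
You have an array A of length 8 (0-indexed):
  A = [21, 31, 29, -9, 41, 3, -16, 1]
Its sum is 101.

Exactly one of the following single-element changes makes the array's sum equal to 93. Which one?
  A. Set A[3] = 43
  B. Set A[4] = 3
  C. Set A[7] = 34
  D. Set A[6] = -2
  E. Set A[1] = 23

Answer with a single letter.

Option A: A[3] -9->43, delta=52, new_sum=101+(52)=153
Option B: A[4] 41->3, delta=-38, new_sum=101+(-38)=63
Option C: A[7] 1->34, delta=33, new_sum=101+(33)=134
Option D: A[6] -16->-2, delta=14, new_sum=101+(14)=115
Option E: A[1] 31->23, delta=-8, new_sum=101+(-8)=93 <-- matches target

Answer: E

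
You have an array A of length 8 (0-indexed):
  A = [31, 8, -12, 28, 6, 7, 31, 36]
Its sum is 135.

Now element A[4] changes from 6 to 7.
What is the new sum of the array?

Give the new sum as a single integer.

Old value at index 4: 6
New value at index 4: 7
Delta = 7 - 6 = 1
New sum = old_sum + delta = 135 + (1) = 136

Answer: 136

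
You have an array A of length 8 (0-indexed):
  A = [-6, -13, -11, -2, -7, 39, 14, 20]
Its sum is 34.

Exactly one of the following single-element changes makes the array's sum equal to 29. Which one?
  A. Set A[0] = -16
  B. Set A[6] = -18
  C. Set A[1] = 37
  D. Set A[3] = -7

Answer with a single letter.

Answer: D

Derivation:
Option A: A[0] -6->-16, delta=-10, new_sum=34+(-10)=24
Option B: A[6] 14->-18, delta=-32, new_sum=34+(-32)=2
Option C: A[1] -13->37, delta=50, new_sum=34+(50)=84
Option D: A[3] -2->-7, delta=-5, new_sum=34+(-5)=29 <-- matches target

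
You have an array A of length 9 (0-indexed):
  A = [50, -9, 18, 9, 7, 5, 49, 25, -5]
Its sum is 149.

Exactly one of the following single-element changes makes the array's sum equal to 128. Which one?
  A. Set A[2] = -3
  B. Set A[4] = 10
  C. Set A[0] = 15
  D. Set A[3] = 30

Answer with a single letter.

Answer: A

Derivation:
Option A: A[2] 18->-3, delta=-21, new_sum=149+(-21)=128 <-- matches target
Option B: A[4] 7->10, delta=3, new_sum=149+(3)=152
Option C: A[0] 50->15, delta=-35, new_sum=149+(-35)=114
Option D: A[3] 9->30, delta=21, new_sum=149+(21)=170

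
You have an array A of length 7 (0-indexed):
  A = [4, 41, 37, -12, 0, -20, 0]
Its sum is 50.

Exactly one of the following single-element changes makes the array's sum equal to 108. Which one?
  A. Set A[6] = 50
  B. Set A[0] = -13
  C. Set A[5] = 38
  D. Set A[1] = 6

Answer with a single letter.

Option A: A[6] 0->50, delta=50, new_sum=50+(50)=100
Option B: A[0] 4->-13, delta=-17, new_sum=50+(-17)=33
Option C: A[5] -20->38, delta=58, new_sum=50+(58)=108 <-- matches target
Option D: A[1] 41->6, delta=-35, new_sum=50+(-35)=15

Answer: C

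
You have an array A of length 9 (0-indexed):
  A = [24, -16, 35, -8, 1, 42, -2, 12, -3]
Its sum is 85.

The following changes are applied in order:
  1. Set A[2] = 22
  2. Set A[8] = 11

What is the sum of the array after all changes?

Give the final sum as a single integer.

Initial sum: 85
Change 1: A[2] 35 -> 22, delta = -13, sum = 72
Change 2: A[8] -3 -> 11, delta = 14, sum = 86

Answer: 86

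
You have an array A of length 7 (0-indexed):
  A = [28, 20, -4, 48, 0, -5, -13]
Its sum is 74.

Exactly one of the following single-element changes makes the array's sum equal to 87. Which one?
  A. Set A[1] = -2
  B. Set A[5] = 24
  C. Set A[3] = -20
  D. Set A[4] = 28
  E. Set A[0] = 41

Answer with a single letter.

Answer: E

Derivation:
Option A: A[1] 20->-2, delta=-22, new_sum=74+(-22)=52
Option B: A[5] -5->24, delta=29, new_sum=74+(29)=103
Option C: A[3] 48->-20, delta=-68, new_sum=74+(-68)=6
Option D: A[4] 0->28, delta=28, new_sum=74+(28)=102
Option E: A[0] 28->41, delta=13, new_sum=74+(13)=87 <-- matches target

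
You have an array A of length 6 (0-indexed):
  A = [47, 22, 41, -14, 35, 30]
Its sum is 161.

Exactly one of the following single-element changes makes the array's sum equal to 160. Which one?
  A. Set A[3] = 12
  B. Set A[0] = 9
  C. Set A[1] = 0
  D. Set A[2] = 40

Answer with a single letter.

Option A: A[3] -14->12, delta=26, new_sum=161+(26)=187
Option B: A[0] 47->9, delta=-38, new_sum=161+(-38)=123
Option C: A[1] 22->0, delta=-22, new_sum=161+(-22)=139
Option D: A[2] 41->40, delta=-1, new_sum=161+(-1)=160 <-- matches target

Answer: D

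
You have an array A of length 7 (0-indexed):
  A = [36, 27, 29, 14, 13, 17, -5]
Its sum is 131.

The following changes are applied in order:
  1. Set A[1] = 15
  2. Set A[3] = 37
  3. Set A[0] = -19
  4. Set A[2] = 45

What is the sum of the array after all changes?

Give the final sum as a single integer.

Answer: 103

Derivation:
Initial sum: 131
Change 1: A[1] 27 -> 15, delta = -12, sum = 119
Change 2: A[3] 14 -> 37, delta = 23, sum = 142
Change 3: A[0] 36 -> -19, delta = -55, sum = 87
Change 4: A[2] 29 -> 45, delta = 16, sum = 103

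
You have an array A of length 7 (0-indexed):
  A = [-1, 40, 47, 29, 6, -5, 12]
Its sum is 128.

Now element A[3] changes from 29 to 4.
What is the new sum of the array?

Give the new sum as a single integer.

Old value at index 3: 29
New value at index 3: 4
Delta = 4 - 29 = -25
New sum = old_sum + delta = 128 + (-25) = 103

Answer: 103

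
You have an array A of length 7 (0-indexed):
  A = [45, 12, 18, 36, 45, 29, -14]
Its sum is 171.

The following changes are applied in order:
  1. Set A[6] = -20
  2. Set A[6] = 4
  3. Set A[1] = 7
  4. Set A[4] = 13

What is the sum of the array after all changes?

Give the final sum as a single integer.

Answer: 152

Derivation:
Initial sum: 171
Change 1: A[6] -14 -> -20, delta = -6, sum = 165
Change 2: A[6] -20 -> 4, delta = 24, sum = 189
Change 3: A[1] 12 -> 7, delta = -5, sum = 184
Change 4: A[4] 45 -> 13, delta = -32, sum = 152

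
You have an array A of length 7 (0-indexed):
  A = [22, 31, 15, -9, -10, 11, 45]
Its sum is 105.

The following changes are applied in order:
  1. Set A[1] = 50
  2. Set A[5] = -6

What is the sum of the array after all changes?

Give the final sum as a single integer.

Answer: 107

Derivation:
Initial sum: 105
Change 1: A[1] 31 -> 50, delta = 19, sum = 124
Change 2: A[5] 11 -> -6, delta = -17, sum = 107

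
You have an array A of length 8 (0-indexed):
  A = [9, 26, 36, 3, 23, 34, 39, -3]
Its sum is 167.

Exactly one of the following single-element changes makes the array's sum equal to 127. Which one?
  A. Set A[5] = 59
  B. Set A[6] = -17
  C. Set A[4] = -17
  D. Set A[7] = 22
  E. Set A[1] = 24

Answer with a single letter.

Answer: C

Derivation:
Option A: A[5] 34->59, delta=25, new_sum=167+(25)=192
Option B: A[6] 39->-17, delta=-56, new_sum=167+(-56)=111
Option C: A[4] 23->-17, delta=-40, new_sum=167+(-40)=127 <-- matches target
Option D: A[7] -3->22, delta=25, new_sum=167+(25)=192
Option E: A[1] 26->24, delta=-2, new_sum=167+(-2)=165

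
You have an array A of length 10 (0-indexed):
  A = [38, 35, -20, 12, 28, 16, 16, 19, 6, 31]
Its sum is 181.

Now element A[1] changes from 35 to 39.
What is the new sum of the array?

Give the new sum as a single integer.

Answer: 185

Derivation:
Old value at index 1: 35
New value at index 1: 39
Delta = 39 - 35 = 4
New sum = old_sum + delta = 181 + (4) = 185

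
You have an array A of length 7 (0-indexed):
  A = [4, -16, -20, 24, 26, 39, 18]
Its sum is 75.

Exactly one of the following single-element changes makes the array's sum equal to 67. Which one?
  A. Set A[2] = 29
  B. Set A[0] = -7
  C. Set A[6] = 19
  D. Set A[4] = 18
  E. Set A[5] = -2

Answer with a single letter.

Option A: A[2] -20->29, delta=49, new_sum=75+(49)=124
Option B: A[0] 4->-7, delta=-11, new_sum=75+(-11)=64
Option C: A[6] 18->19, delta=1, new_sum=75+(1)=76
Option D: A[4] 26->18, delta=-8, new_sum=75+(-8)=67 <-- matches target
Option E: A[5] 39->-2, delta=-41, new_sum=75+(-41)=34

Answer: D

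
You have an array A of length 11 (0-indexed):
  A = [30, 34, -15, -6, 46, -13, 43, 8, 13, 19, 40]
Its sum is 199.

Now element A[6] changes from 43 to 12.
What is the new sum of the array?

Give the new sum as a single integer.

Old value at index 6: 43
New value at index 6: 12
Delta = 12 - 43 = -31
New sum = old_sum + delta = 199 + (-31) = 168

Answer: 168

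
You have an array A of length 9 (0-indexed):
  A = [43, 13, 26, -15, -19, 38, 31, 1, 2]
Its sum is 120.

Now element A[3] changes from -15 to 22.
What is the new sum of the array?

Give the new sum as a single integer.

Answer: 157

Derivation:
Old value at index 3: -15
New value at index 3: 22
Delta = 22 - -15 = 37
New sum = old_sum + delta = 120 + (37) = 157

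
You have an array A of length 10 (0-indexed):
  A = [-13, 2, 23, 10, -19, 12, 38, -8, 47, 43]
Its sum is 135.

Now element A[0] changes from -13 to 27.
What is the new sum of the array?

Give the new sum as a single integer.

Old value at index 0: -13
New value at index 0: 27
Delta = 27 - -13 = 40
New sum = old_sum + delta = 135 + (40) = 175

Answer: 175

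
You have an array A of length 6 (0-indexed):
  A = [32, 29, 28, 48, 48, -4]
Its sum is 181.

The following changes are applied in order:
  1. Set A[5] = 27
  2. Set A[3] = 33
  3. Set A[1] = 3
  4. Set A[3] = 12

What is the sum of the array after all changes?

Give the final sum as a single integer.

Initial sum: 181
Change 1: A[5] -4 -> 27, delta = 31, sum = 212
Change 2: A[3] 48 -> 33, delta = -15, sum = 197
Change 3: A[1] 29 -> 3, delta = -26, sum = 171
Change 4: A[3] 33 -> 12, delta = -21, sum = 150

Answer: 150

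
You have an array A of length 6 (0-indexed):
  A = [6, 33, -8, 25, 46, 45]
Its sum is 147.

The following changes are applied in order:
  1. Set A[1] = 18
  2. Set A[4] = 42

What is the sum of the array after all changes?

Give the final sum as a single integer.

Initial sum: 147
Change 1: A[1] 33 -> 18, delta = -15, sum = 132
Change 2: A[4] 46 -> 42, delta = -4, sum = 128

Answer: 128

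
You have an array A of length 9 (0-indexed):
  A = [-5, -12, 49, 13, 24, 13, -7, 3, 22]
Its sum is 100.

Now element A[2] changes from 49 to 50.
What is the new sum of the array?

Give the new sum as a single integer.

Answer: 101

Derivation:
Old value at index 2: 49
New value at index 2: 50
Delta = 50 - 49 = 1
New sum = old_sum + delta = 100 + (1) = 101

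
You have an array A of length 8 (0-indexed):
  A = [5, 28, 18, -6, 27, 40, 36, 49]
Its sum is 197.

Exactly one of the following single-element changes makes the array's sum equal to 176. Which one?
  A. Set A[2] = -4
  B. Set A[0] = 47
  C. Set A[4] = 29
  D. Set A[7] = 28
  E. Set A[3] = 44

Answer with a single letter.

Answer: D

Derivation:
Option A: A[2] 18->-4, delta=-22, new_sum=197+(-22)=175
Option B: A[0] 5->47, delta=42, new_sum=197+(42)=239
Option C: A[4] 27->29, delta=2, new_sum=197+(2)=199
Option D: A[7] 49->28, delta=-21, new_sum=197+(-21)=176 <-- matches target
Option E: A[3] -6->44, delta=50, new_sum=197+(50)=247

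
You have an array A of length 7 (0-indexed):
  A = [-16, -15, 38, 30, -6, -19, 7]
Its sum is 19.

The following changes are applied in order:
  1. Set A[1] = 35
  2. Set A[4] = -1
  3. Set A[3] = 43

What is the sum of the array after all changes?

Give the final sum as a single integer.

Initial sum: 19
Change 1: A[1] -15 -> 35, delta = 50, sum = 69
Change 2: A[4] -6 -> -1, delta = 5, sum = 74
Change 3: A[3] 30 -> 43, delta = 13, sum = 87

Answer: 87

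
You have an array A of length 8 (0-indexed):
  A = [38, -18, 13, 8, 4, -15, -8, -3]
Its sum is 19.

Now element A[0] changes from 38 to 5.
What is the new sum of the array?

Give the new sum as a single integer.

Answer: -14

Derivation:
Old value at index 0: 38
New value at index 0: 5
Delta = 5 - 38 = -33
New sum = old_sum + delta = 19 + (-33) = -14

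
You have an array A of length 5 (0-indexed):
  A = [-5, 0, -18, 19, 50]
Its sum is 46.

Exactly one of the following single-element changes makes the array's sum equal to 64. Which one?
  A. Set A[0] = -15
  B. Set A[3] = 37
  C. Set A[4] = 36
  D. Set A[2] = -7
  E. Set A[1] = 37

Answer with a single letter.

Answer: B

Derivation:
Option A: A[0] -5->-15, delta=-10, new_sum=46+(-10)=36
Option B: A[3] 19->37, delta=18, new_sum=46+(18)=64 <-- matches target
Option C: A[4] 50->36, delta=-14, new_sum=46+(-14)=32
Option D: A[2] -18->-7, delta=11, new_sum=46+(11)=57
Option E: A[1] 0->37, delta=37, new_sum=46+(37)=83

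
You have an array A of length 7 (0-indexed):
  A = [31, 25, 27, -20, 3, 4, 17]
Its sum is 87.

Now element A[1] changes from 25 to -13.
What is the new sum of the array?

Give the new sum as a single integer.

Old value at index 1: 25
New value at index 1: -13
Delta = -13 - 25 = -38
New sum = old_sum + delta = 87 + (-38) = 49

Answer: 49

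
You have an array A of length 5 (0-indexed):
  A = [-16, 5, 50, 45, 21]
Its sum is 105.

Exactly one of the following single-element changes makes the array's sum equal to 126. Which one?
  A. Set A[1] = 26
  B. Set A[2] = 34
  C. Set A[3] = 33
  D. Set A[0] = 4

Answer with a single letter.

Answer: A

Derivation:
Option A: A[1] 5->26, delta=21, new_sum=105+(21)=126 <-- matches target
Option B: A[2] 50->34, delta=-16, new_sum=105+(-16)=89
Option C: A[3] 45->33, delta=-12, new_sum=105+(-12)=93
Option D: A[0] -16->4, delta=20, new_sum=105+(20)=125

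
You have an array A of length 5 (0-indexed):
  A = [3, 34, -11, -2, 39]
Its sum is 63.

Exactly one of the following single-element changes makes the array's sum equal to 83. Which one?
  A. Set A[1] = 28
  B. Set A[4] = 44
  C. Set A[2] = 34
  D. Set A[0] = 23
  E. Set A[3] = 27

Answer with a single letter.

Option A: A[1] 34->28, delta=-6, new_sum=63+(-6)=57
Option B: A[4] 39->44, delta=5, new_sum=63+(5)=68
Option C: A[2] -11->34, delta=45, new_sum=63+(45)=108
Option D: A[0] 3->23, delta=20, new_sum=63+(20)=83 <-- matches target
Option E: A[3] -2->27, delta=29, new_sum=63+(29)=92

Answer: D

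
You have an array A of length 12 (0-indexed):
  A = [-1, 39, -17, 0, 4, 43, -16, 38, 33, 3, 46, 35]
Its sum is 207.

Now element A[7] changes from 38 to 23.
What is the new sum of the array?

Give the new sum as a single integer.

Old value at index 7: 38
New value at index 7: 23
Delta = 23 - 38 = -15
New sum = old_sum + delta = 207 + (-15) = 192

Answer: 192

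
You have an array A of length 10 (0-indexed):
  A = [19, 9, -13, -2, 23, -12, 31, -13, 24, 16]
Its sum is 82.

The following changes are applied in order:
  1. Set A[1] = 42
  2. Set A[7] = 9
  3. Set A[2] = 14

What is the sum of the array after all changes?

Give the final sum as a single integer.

Answer: 164

Derivation:
Initial sum: 82
Change 1: A[1] 9 -> 42, delta = 33, sum = 115
Change 2: A[7] -13 -> 9, delta = 22, sum = 137
Change 3: A[2] -13 -> 14, delta = 27, sum = 164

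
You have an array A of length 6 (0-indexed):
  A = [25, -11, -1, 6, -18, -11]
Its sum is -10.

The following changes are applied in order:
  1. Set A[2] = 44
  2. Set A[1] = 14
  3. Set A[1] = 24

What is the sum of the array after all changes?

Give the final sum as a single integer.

Initial sum: -10
Change 1: A[2] -1 -> 44, delta = 45, sum = 35
Change 2: A[1] -11 -> 14, delta = 25, sum = 60
Change 3: A[1] 14 -> 24, delta = 10, sum = 70

Answer: 70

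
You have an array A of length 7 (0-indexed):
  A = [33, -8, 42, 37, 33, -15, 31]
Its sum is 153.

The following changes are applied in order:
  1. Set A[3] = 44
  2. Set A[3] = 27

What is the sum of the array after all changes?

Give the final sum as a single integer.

Initial sum: 153
Change 1: A[3] 37 -> 44, delta = 7, sum = 160
Change 2: A[3] 44 -> 27, delta = -17, sum = 143

Answer: 143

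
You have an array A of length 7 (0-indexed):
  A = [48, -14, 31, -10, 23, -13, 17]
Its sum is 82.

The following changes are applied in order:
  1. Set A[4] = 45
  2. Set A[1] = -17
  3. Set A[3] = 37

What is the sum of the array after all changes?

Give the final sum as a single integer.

Answer: 148

Derivation:
Initial sum: 82
Change 1: A[4] 23 -> 45, delta = 22, sum = 104
Change 2: A[1] -14 -> -17, delta = -3, sum = 101
Change 3: A[3] -10 -> 37, delta = 47, sum = 148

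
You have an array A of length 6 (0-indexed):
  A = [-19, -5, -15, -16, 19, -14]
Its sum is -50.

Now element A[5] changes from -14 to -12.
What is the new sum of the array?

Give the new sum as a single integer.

Old value at index 5: -14
New value at index 5: -12
Delta = -12 - -14 = 2
New sum = old_sum + delta = -50 + (2) = -48

Answer: -48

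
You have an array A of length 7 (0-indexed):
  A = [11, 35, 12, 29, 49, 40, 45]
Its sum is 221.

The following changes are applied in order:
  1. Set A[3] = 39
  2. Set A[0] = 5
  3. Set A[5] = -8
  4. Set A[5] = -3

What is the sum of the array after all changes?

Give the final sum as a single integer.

Answer: 182

Derivation:
Initial sum: 221
Change 1: A[3] 29 -> 39, delta = 10, sum = 231
Change 2: A[0] 11 -> 5, delta = -6, sum = 225
Change 3: A[5] 40 -> -8, delta = -48, sum = 177
Change 4: A[5] -8 -> -3, delta = 5, sum = 182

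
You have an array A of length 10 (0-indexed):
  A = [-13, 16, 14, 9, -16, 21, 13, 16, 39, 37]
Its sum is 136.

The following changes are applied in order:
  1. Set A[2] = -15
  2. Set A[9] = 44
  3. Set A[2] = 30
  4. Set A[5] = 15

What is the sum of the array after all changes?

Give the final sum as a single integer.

Initial sum: 136
Change 1: A[2] 14 -> -15, delta = -29, sum = 107
Change 2: A[9] 37 -> 44, delta = 7, sum = 114
Change 3: A[2] -15 -> 30, delta = 45, sum = 159
Change 4: A[5] 21 -> 15, delta = -6, sum = 153

Answer: 153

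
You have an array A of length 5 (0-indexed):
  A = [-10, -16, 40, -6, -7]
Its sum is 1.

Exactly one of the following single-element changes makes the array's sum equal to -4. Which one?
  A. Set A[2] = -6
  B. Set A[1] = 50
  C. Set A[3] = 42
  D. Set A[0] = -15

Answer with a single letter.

Option A: A[2] 40->-6, delta=-46, new_sum=1+(-46)=-45
Option B: A[1] -16->50, delta=66, new_sum=1+(66)=67
Option C: A[3] -6->42, delta=48, new_sum=1+(48)=49
Option D: A[0] -10->-15, delta=-5, new_sum=1+(-5)=-4 <-- matches target

Answer: D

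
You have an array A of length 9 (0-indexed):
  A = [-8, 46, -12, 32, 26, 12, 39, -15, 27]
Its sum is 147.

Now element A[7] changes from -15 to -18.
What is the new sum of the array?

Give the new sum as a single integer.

Answer: 144

Derivation:
Old value at index 7: -15
New value at index 7: -18
Delta = -18 - -15 = -3
New sum = old_sum + delta = 147 + (-3) = 144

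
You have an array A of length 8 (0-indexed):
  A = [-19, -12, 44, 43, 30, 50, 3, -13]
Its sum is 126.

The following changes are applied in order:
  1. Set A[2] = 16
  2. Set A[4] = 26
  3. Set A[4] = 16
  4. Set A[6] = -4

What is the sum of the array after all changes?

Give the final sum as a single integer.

Answer: 77

Derivation:
Initial sum: 126
Change 1: A[2] 44 -> 16, delta = -28, sum = 98
Change 2: A[4] 30 -> 26, delta = -4, sum = 94
Change 3: A[4] 26 -> 16, delta = -10, sum = 84
Change 4: A[6] 3 -> -4, delta = -7, sum = 77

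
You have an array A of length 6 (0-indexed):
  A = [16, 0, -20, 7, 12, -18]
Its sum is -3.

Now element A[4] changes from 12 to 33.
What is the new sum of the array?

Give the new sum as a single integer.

Old value at index 4: 12
New value at index 4: 33
Delta = 33 - 12 = 21
New sum = old_sum + delta = -3 + (21) = 18

Answer: 18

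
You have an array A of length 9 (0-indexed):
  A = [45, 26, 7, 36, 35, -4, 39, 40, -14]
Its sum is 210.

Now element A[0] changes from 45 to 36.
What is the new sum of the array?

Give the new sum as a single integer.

Old value at index 0: 45
New value at index 0: 36
Delta = 36 - 45 = -9
New sum = old_sum + delta = 210 + (-9) = 201

Answer: 201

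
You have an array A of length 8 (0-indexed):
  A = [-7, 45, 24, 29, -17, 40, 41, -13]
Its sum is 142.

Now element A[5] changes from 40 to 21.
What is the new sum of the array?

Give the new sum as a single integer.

Old value at index 5: 40
New value at index 5: 21
Delta = 21 - 40 = -19
New sum = old_sum + delta = 142 + (-19) = 123

Answer: 123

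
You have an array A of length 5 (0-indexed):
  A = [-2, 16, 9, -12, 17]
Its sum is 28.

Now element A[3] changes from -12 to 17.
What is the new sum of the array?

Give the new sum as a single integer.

Answer: 57

Derivation:
Old value at index 3: -12
New value at index 3: 17
Delta = 17 - -12 = 29
New sum = old_sum + delta = 28 + (29) = 57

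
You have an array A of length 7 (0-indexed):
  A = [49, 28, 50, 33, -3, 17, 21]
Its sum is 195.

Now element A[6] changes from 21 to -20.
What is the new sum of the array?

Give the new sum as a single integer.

Old value at index 6: 21
New value at index 6: -20
Delta = -20 - 21 = -41
New sum = old_sum + delta = 195 + (-41) = 154

Answer: 154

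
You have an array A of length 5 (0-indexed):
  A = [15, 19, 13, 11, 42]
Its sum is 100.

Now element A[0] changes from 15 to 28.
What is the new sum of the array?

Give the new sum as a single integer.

Answer: 113

Derivation:
Old value at index 0: 15
New value at index 0: 28
Delta = 28 - 15 = 13
New sum = old_sum + delta = 100 + (13) = 113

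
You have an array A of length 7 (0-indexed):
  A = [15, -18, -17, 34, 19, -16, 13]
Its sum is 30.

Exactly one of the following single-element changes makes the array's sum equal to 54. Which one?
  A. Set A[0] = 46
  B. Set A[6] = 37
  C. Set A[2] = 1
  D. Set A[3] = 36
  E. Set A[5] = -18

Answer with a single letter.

Answer: B

Derivation:
Option A: A[0] 15->46, delta=31, new_sum=30+(31)=61
Option B: A[6] 13->37, delta=24, new_sum=30+(24)=54 <-- matches target
Option C: A[2] -17->1, delta=18, new_sum=30+(18)=48
Option D: A[3] 34->36, delta=2, new_sum=30+(2)=32
Option E: A[5] -16->-18, delta=-2, new_sum=30+(-2)=28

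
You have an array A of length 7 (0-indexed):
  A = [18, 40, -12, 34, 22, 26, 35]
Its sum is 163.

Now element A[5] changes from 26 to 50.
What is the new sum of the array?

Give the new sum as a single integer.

Answer: 187

Derivation:
Old value at index 5: 26
New value at index 5: 50
Delta = 50 - 26 = 24
New sum = old_sum + delta = 163 + (24) = 187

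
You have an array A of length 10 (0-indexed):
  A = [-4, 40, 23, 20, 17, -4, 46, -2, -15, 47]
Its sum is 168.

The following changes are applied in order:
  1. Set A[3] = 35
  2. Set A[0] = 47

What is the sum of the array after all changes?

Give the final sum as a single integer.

Answer: 234

Derivation:
Initial sum: 168
Change 1: A[3] 20 -> 35, delta = 15, sum = 183
Change 2: A[0] -4 -> 47, delta = 51, sum = 234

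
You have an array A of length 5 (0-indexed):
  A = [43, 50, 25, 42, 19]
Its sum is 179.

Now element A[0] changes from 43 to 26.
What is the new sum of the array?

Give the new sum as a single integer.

Old value at index 0: 43
New value at index 0: 26
Delta = 26 - 43 = -17
New sum = old_sum + delta = 179 + (-17) = 162

Answer: 162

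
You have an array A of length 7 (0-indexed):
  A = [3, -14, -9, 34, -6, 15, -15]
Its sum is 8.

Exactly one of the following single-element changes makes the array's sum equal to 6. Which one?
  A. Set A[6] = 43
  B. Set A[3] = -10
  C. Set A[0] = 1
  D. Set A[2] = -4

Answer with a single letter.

Option A: A[6] -15->43, delta=58, new_sum=8+(58)=66
Option B: A[3] 34->-10, delta=-44, new_sum=8+(-44)=-36
Option C: A[0] 3->1, delta=-2, new_sum=8+(-2)=6 <-- matches target
Option D: A[2] -9->-4, delta=5, new_sum=8+(5)=13

Answer: C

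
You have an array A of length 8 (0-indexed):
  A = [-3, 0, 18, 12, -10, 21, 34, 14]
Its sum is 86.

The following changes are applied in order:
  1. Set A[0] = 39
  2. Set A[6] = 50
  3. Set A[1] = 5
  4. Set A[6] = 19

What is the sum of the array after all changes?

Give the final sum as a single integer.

Answer: 118

Derivation:
Initial sum: 86
Change 1: A[0] -3 -> 39, delta = 42, sum = 128
Change 2: A[6] 34 -> 50, delta = 16, sum = 144
Change 3: A[1] 0 -> 5, delta = 5, sum = 149
Change 4: A[6] 50 -> 19, delta = -31, sum = 118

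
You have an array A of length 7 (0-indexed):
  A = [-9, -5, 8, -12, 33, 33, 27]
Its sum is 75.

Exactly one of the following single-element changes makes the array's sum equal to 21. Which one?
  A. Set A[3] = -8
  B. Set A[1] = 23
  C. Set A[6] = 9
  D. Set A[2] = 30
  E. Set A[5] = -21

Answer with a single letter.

Answer: E

Derivation:
Option A: A[3] -12->-8, delta=4, new_sum=75+(4)=79
Option B: A[1] -5->23, delta=28, new_sum=75+(28)=103
Option C: A[6] 27->9, delta=-18, new_sum=75+(-18)=57
Option D: A[2] 8->30, delta=22, new_sum=75+(22)=97
Option E: A[5] 33->-21, delta=-54, new_sum=75+(-54)=21 <-- matches target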